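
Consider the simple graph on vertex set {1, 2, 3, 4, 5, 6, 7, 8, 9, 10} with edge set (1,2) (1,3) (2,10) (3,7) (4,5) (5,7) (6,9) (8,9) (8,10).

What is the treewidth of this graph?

A width-1 tree decomposition is:
Bags: B1 = {6, 9}  B2 = {8, 9}  B3 = {8, 10}  B4 = {2, 10}  B5 = {1, 2}  B6 = {1, 3}  B7 = {3, 7}  B8 = {5, 7}  B9 = {4, 5}
Tree: B1–B2, B2–B3, B3–B4, B4–B5, B5–B6, B6–B7, B7–B8, B8–B9
The largest bag has 2 vertices, giving width 1; this decomposition certifies tw(G) ≤ 1. G has an edge, so its treewidth is at least 1. The upper and lower bounds meet at 1, so that is the treewidth.

1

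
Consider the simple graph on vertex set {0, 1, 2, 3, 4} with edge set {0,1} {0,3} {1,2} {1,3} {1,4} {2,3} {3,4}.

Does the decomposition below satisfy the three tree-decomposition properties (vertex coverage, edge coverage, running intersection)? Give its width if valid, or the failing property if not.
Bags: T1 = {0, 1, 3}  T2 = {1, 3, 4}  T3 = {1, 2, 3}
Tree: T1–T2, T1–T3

Yes; width 2.

Every vertex of G appears in some bag (union = {0, 1, 2, 3, 4}); every edge is covered by a bag; and for each vertex v the set of bags containing v is connected in the bag tree. The decomposition is therefore valid. The largest bag has 3 vertices, so the width is 2.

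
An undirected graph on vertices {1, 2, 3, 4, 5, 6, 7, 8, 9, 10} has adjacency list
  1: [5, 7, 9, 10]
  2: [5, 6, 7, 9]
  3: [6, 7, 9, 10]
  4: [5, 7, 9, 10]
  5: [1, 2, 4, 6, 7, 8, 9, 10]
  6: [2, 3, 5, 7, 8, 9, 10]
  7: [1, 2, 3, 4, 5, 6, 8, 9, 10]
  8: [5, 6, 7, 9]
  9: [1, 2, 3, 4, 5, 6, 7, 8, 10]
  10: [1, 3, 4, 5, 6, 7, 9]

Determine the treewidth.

A width-4 tree decomposition is:
Bags: B1 = {3, 6, 7, 9, 10}  B2 = {5, 6, 7, 9, 10}  B3 = {1, 5, 7, 9, 10}  B4 = {5, 6, 7, 8, 9}  B5 = {2, 5, 6, 7, 9}  B6 = {4, 5, 7, 9, 10}
Tree: B1–B2, B2–B3, B2–B4, B2–B5, B2–B6
Every bag has size at most 5, so the width is 5 − 1 = 4 and tw(G) ≤ 4. For the lower bound, the 5 vertices {3, 6, 7, 9, 10} are pairwise adjacent, and any tree decomposition puts a clique entirely inside one bag — forcing width ≥ 4. Hence tw(G) = 4 exactly.

4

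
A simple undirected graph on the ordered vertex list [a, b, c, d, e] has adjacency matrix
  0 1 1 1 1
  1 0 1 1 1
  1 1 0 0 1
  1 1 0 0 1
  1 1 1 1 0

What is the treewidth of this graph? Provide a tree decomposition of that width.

Treewidth 3.
One optimal decomposition is:
Bags: B1 = {a, b, c, e}  B2 = {a, b, d, e}
Tree: B1–B2

Each bag holds 4 vertices, so the decomposition has width 3, which upper-bounds the treewidth. Conversely, {a, b, d, e} is a clique of size 4, and the vertices of any clique must share a bag in every tree decomposition; so some bag has ≥ 4 vertices and tw(G) ≥ 3. Hence tw(G) = 3 exactly.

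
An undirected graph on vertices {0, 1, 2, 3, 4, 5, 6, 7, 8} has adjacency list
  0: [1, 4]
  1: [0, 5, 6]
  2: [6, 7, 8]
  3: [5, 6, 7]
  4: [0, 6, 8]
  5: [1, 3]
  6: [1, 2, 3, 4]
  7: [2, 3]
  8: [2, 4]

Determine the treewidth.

3

A width-3 tree decomposition is:
Bags: B1 = {2, 3, 7, 8}  B2 = {2, 3, 6, 8}  B3 = {3, 4, 6, 8}  B4 = {3, 4, 5, 6}  B5 = {1, 4, 5, 6}  B6 = {0, 1, 4, 5}
Tree: B1–B2, B2–B3, B3–B4, B4–B5, B5–B6
Every bag has size at most 4, so the width is 4 − 1 = 3 and tw(G) ≤ 3. For the lower bound: the 4 vertex sets {2,7,8}, {3}, {6}, {0,1,4,5} are disjoint, each induces a connected subgraph, and every pair is joined by at least one edge of G. Contracting each set to a single vertex therefore yields K_{4} as a minor, and since treewidth is minor-monotone, tw(G) ≥ tw(K_{4}) = 3. Combining the bounds, tw(G) = 3.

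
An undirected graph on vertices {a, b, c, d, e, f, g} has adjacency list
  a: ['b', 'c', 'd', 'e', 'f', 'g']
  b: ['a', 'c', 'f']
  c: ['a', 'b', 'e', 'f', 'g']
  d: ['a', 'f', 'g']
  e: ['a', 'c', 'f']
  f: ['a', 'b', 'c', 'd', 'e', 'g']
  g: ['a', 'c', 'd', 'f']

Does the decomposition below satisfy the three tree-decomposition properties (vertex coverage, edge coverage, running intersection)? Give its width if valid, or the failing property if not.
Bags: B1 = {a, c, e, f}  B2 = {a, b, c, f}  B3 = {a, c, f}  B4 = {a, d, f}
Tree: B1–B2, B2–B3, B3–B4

No — vertex g appears in no bag.

A tree decomposition must satisfy three properties: every vertex lies in some bag; for every edge, both endpoints lie together in some bag; and for every vertex, the bags containing it form a connected subtree. Here vertex g appears in no bag, so the decomposition is invalid.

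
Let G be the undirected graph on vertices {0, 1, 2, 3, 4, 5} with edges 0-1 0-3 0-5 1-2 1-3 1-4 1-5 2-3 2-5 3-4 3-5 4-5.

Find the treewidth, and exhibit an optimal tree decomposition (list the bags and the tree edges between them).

Each bag holds 4 vertices, so the decomposition has width 3, which upper-bounds the treewidth. For the lower bound, the 4 vertices {0, 1, 3, 5} are pairwise adjacent, and any tree decomposition puts a clique entirely inside one bag — forcing width ≥ 3. Combining the bounds, tw(G) = 3.

Treewidth 3.
Bags: B1 = {1, 3, 4, 5}  B2 = {1, 2, 3, 5}  B3 = {0, 1, 3, 5}
Tree: B1–B2, B1–B3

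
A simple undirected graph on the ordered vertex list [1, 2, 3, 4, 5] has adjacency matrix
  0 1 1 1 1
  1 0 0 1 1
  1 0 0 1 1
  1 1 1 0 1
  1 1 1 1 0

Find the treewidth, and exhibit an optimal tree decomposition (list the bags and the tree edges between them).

The largest bag has 4 vertices, giving width 3; this decomposition certifies tw(G) ≤ 3. Conversely, {1, 2, 4, 5} is a clique of size 4, and the vertices of any clique must share a bag in every tree decomposition; so some bag has ≥ 4 vertices and tw(G) ≥ 3. The upper and lower bounds meet at 3, so that is the treewidth.

Treewidth 3.
Bags: B1 = {1, 2, 4, 5}  B2 = {1, 3, 4, 5}
Tree: B1–B2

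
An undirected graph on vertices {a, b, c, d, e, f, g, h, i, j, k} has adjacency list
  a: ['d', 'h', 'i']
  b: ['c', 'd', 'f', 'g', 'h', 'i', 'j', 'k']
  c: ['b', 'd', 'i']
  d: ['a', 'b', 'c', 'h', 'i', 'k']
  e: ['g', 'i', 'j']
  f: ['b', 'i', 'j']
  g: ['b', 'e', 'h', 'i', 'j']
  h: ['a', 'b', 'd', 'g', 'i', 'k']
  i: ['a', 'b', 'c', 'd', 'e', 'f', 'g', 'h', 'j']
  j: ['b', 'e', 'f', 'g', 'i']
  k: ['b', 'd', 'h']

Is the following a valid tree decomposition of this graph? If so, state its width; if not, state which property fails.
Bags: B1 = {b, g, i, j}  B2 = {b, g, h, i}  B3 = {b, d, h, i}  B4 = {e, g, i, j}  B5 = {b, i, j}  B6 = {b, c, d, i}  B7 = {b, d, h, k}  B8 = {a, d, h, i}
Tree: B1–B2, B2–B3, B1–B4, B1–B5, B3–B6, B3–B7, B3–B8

A tree decomposition must satisfy three properties: every vertex lies in some bag; for every edge, both endpoints lie together in some bag; and for every vertex, the bags containing it form a connected subtree. Here vertex f appears in no bag, so the decomposition is invalid.

No — vertex f appears in no bag.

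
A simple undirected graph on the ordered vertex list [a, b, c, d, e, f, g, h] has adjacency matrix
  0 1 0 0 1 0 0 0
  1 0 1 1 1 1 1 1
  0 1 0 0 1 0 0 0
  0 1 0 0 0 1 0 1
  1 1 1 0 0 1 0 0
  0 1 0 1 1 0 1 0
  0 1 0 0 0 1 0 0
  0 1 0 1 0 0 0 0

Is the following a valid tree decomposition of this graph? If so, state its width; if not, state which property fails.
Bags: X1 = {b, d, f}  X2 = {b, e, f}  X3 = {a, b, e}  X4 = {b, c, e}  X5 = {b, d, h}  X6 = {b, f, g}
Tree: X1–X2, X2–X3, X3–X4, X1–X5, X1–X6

Every vertex of G appears in some bag (union = {a, b, c, d, e, f, g, h}); every edge is covered by a bag; and for each vertex v the set of bags containing v is connected in the bag tree. The decomposition is therefore valid. The largest bag has 3 vertices, so the width is 2.

Yes; width 2.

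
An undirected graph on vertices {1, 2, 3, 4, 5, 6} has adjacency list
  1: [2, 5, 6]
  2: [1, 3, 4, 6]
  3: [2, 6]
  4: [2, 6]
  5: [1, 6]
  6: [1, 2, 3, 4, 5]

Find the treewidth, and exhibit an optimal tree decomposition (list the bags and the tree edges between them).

Each bag holds 3 vertices, so the decomposition has width 2, which upper-bounds the treewidth. Conversely, {1, 2, 6} is a clique of size 3, and the vertices of any clique must share a bag in every tree decomposition; so some bag has ≥ 3 vertices and tw(G) ≥ 2. The upper and lower bounds meet at 2, so that is the treewidth.

Treewidth 2.
One optimal decomposition is:
Bags: B1 = {2, 3, 6}  B2 = {2, 4, 6}  B3 = {1, 2, 6}  B4 = {1, 5, 6}
Tree: B1–B2, B1–B3, B3–B4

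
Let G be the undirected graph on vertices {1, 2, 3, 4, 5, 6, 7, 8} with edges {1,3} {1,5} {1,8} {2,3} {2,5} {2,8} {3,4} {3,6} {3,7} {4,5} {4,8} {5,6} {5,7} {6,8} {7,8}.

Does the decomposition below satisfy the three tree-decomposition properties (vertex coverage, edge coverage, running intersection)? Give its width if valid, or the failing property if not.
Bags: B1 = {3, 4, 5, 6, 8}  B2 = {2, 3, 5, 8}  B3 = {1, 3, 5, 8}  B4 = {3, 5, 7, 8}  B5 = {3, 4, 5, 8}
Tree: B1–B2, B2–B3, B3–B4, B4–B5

No — bags containing vertex 4 are not connected in the tree.

A tree decomposition must satisfy three properties: every vertex lies in some bag; for every edge, both endpoints lie together in some bag; and for every vertex, the bags containing it form a connected subtree. Here bags containing vertex 4 are not connected in the tree, so the decomposition is invalid.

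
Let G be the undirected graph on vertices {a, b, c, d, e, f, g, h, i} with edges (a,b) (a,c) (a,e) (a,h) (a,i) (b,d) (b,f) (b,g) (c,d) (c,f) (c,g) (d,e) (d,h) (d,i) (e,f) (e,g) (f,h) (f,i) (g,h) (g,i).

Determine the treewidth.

4

A width-4 tree decomposition is:
Bags: B1 = {a, d, e, f, g}  B2 = {a, d, f, g, i}  B3 = {a, c, d, f, g}  B4 = {a, b, d, f, g}  B5 = {a, d, f, g, h}
Tree: B1–B2, B2–B3, B3–B4, B4–B5
Each bag holds 5 vertices, so the decomposition has width 4, which upper-bounds the treewidth. For the lower bound: the 5 vertex sets {e,g}, {a,i}, {c,d}, {f}, {b} are disjoint, each induces a connected subgraph, and every pair is joined by at least one edge of G. Contracting each set to a single vertex therefore yields K_{5} as a minor, and since treewidth is minor-monotone, tw(G) ≥ tw(K_{5}) = 4. The upper and lower bounds meet at 4, so that is the treewidth.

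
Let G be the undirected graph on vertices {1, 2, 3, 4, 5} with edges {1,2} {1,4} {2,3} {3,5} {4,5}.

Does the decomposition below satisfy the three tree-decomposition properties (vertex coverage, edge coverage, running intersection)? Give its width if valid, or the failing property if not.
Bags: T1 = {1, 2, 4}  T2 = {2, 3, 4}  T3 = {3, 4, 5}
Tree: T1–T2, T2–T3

Checking the three conditions: (i) the bags cover all of {1, 2, 3, 4, 5}; (ii) for each edge, some bag contains both endpoints; (iii) the bags containing any fixed vertex form a subtree. All hold, so the decomposition is valid with width 3 − 1 = 2.

Yes; width 2.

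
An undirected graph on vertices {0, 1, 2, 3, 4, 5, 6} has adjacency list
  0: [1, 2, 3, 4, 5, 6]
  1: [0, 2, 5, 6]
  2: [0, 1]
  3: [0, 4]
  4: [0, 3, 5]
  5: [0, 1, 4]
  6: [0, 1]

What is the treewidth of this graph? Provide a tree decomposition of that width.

Each bag holds 3 vertices, so the decomposition has width 2, which upper-bounds the treewidth. On the other hand G contains the 3-clique {0, 1, 2}. A clique must lie in a single bag of any decomposition, so no decomposition can have width below 2. Hence tw(G) = 2 exactly.

Treewidth 2.
Bags: B1 = {0, 3, 4}  B2 = {0, 4, 5}  B3 = {0, 1, 5}  B4 = {0, 1, 2}  B5 = {0, 1, 6}
Tree: B1–B2, B2–B3, B3–B4, B4–B5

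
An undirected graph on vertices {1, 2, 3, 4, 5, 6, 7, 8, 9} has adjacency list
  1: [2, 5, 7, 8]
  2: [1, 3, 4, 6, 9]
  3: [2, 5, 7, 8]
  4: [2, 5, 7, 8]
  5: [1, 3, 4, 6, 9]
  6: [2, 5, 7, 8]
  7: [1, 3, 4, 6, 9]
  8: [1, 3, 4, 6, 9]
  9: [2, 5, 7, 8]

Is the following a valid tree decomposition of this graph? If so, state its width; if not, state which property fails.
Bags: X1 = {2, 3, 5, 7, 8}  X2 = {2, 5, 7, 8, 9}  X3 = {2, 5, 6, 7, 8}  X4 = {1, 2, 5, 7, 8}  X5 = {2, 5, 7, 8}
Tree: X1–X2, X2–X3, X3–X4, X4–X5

No — vertex 4 appears in no bag.

A tree decomposition must satisfy three properties: every vertex lies in some bag; for every edge, both endpoints lie together in some bag; and for every vertex, the bags containing it form a connected subtree. Here vertex 4 appears in no bag, so the decomposition is invalid.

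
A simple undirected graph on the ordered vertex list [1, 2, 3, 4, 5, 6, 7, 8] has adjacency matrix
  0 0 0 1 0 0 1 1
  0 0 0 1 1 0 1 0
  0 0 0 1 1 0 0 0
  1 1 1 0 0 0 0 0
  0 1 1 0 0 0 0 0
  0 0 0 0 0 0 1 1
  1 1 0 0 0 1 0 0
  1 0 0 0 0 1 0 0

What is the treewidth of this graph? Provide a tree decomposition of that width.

Treewidth 2.
Bags: B1 = {3, 4, 5}  B2 = {2, 4, 5}  B3 = {1, 2, 4}  B4 = {1, 2, 7}  B5 = {1, 7, 8}  B6 = {6, 7, 8}
Tree: B1–B2, B2–B3, B3–B4, B4–B5, B5–B6

The largest bag has 3 vertices, giving width 2; this decomposition certifies tw(G) ≤ 2. Since 3–5–2–4–3 is a cycle in G, G is not acyclic. Forests are exactly the graphs of treewidth ≤ 1, so tw(G) ≥ 2. Hence tw(G) = 2 exactly.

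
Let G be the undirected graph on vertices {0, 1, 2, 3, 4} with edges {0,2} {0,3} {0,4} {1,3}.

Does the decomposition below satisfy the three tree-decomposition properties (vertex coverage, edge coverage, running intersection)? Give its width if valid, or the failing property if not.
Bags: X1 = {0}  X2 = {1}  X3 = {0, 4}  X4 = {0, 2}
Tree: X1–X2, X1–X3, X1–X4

No — vertex 3 appears in no bag.

A tree decomposition must satisfy three properties: every vertex lies in some bag; for every edge, both endpoints lie together in some bag; and for every vertex, the bags containing it form a connected subtree. Here vertex 3 appears in no bag, so the decomposition is invalid.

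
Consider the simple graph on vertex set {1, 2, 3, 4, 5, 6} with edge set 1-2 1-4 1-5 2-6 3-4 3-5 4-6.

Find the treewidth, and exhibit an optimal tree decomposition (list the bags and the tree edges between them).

The largest bag has 3 vertices, giving width 2; this decomposition certifies tw(G) ≤ 2. For the lower bound, G contains the cycle 5–3–4–1–5, so G is not a forest; only forests have treewidth ≤ 1, hence tw(G) ≥ 2. Hence tw(G) = 2 exactly.

Treewidth 2.
Bags: B1 = {1, 3, 5}  B2 = {1, 3, 4}  B3 = {1, 2, 4}  B4 = {2, 4, 6}
Tree: B1–B2, B2–B3, B3–B4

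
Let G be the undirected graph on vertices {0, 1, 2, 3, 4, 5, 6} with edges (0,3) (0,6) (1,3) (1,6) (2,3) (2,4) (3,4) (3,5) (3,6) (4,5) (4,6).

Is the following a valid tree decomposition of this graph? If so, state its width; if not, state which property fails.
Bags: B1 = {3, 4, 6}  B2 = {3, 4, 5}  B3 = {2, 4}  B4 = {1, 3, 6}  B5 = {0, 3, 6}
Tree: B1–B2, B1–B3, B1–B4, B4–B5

No — edge (3,2) lies in no bag.

A tree decomposition must satisfy three properties: every vertex lies in some bag; for every edge, both endpoints lie together in some bag; and for every vertex, the bags containing it form a connected subtree. Here edge (3,2) lies in no bag, so the decomposition is invalid.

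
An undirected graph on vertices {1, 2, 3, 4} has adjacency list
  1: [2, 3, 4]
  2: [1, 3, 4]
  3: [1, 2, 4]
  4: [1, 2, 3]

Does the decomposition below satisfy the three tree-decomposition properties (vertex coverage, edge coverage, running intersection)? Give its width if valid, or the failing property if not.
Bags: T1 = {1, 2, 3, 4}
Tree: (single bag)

Yes; width 3.

Checking the three conditions: (i) the bags cover all of {1, 2, 3, 4}; (ii) for each edge, some bag contains both endpoints; (iii) the bags containing any fixed vertex form a subtree. All hold, so the decomposition is valid with width 4 − 1 = 3.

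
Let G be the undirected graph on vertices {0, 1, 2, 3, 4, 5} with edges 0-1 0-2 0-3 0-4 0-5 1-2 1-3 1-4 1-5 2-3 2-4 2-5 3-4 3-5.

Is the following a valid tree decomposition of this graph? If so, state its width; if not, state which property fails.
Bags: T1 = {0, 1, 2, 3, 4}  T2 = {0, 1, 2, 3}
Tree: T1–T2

A tree decomposition must satisfy three properties: every vertex lies in some bag; for every edge, both endpoints lie together in some bag; and for every vertex, the bags containing it form a connected subtree. Here vertex 5 appears in no bag, so the decomposition is invalid.

No — vertex 5 appears in no bag.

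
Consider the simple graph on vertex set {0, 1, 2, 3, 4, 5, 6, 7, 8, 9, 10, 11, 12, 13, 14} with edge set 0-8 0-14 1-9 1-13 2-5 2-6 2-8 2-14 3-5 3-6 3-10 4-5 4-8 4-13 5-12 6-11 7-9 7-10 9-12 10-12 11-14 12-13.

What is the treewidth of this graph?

A width-3 tree decomposition is:
Bags: B1 = {0, 6, 11, 14}  B2 = {0, 2, 6, 14}  B3 = {0, 2, 6, 8}  B4 = {2, 3, 6, 8}  B5 = {2, 3, 5, 8}  B6 = {3, 4, 5, 8}  B7 = {3, 4, 5, 10}  B8 = {4, 5, 10, 12}  B9 = {4, 10, 12, 13}  B10 = {7, 10, 12, 13}  B11 = {7, 9, 12, 13}  B12 = {1, 7, 9, 13}
Tree: B1–B2, B2–B3, B3–B4, B4–B5, B5–B6, B6–B7, B7–B8, B8–B9, B9–B10, B10–B11, B11–B12
Each bag holds 4 vertices, so the decomposition has width 3, which upper-bounds the treewidth. For the lower bound: the 4 vertex sets {0,11,14}, {6}, {2}, {3,4,5,8} are disjoint, each induces a connected subgraph, and every pair is joined by at least one edge of G. Contracting each set to a single vertex therefore yields K_{4} as a minor, and since treewidth is minor-monotone, tw(G) ≥ tw(K_{4}) = 3. Therefore the treewidth is 3.

3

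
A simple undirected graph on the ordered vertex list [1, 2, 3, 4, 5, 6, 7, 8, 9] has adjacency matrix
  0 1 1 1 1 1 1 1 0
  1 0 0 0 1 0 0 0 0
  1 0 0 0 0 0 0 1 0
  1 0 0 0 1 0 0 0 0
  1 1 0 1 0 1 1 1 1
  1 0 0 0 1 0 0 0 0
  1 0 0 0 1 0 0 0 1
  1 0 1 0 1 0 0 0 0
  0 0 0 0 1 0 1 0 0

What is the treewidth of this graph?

2

A width-2 tree decomposition is:
Bags: B1 = {1, 2, 5}  B2 = {1, 5, 6}  B3 = {1, 5, 8}  B4 = {1, 4, 5}  B5 = {1, 3, 8}  B6 = {1, 5, 7}  B7 = {5, 7, 9}
Tree: B1–B2, B1–B3, B1–B4, B3–B5, B3–B6, B6–B7
Each bag holds 3 vertices, so the decomposition has width 2, which upper-bounds the treewidth. Conversely, {1, 3, 8} is a clique of size 3, and the vertices of any clique must share a bag in every tree decomposition; so some bag has ≥ 3 vertices and tw(G) ≥ 2. The upper and lower bounds meet at 2, so that is the treewidth.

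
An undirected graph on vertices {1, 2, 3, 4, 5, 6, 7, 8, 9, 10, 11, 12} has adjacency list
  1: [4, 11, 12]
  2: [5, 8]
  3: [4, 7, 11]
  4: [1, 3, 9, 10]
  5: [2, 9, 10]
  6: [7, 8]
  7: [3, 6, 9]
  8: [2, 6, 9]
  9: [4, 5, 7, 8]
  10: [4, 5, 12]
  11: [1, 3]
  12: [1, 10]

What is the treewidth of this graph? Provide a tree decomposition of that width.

Each bag holds 4 vertices, so the decomposition has width 3, which upper-bounds the treewidth. For the lower bound: the 4 vertex sets {2,6,8}, {5}, {9}, {3,4,7,10} are disjoint, each induces a connected subgraph, and every pair is joined by at least one edge of G. Contracting each set to a single vertex therefore yields K_{4} as a minor, and since treewidth is minor-monotone, tw(G) ≥ tw(K_{4}) = 3. Combining the bounds, tw(G) = 3.

Treewidth 3.
One optimal decomposition is:
Bags: B1 = {2, 5, 6, 8}  B2 = {5, 6, 8, 9}  B3 = {5, 6, 7, 9}  B4 = {5, 7, 9, 10}  B5 = {4, 7, 9, 10}  B6 = {3, 4, 7, 10}  B7 = {3, 4, 10, 12}  B8 = {1, 3, 4, 12}  B9 = {1, 3, 11, 12}
Tree: B1–B2, B2–B3, B3–B4, B4–B5, B5–B6, B6–B7, B7–B8, B8–B9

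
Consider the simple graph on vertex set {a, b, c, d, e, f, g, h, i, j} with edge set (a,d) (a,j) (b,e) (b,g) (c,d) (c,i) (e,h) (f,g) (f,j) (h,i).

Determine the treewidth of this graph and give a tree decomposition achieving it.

Treewidth 2.
Bags: B1 = {a, c, d}  B2 = {a, c, i}  B3 = {a, h, i}  B4 = {a, e, h}  B5 = {a, b, e}  B6 = {a, b, g}  B7 = {a, f, g}  B8 = {a, f, j}
Tree: B1–B2, B2–B3, B3–B4, B4–B5, B5–B6, B6–B7, B7–B8

Every bag has size at most 3, so the width is 3 − 1 = 2 and tw(G) ≤ 2. Since a–d–c–i–h–e–b–g–f–j–a is a cycle in G, G is not acyclic. Forests are exactly the graphs of treewidth ≤ 1, so tw(G) ≥ 2. Hence tw(G) = 2 exactly.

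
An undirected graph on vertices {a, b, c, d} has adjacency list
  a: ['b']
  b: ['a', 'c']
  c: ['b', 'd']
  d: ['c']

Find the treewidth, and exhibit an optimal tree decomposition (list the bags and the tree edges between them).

Each bag holds 2 vertices, so the decomposition has width 1, which upper-bounds the treewidth. G has an edge, so its treewidth is at least 1. Hence tw(G) = 1 exactly.

Treewidth 1.
Bags: B1 = {b, c}  B2 = {c, d}  B3 = {a, b}
Tree: B1–B2, B1–B3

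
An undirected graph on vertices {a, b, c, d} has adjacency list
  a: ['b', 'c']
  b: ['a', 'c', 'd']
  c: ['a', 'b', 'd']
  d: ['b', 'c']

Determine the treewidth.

A width-2 tree decomposition is:
Bags: B1 = {b, c, d}  B2 = {a, b, c}
Tree: B1–B2
Every bag has size at most 3, so the width is 3 − 1 = 2 and tw(G) ≤ 2. For the lower bound, the 3 vertices {b, c, d} are pairwise adjacent, and any tree decomposition puts a clique entirely inside one bag — forcing width ≥ 2. Hence tw(G) = 2 exactly.

2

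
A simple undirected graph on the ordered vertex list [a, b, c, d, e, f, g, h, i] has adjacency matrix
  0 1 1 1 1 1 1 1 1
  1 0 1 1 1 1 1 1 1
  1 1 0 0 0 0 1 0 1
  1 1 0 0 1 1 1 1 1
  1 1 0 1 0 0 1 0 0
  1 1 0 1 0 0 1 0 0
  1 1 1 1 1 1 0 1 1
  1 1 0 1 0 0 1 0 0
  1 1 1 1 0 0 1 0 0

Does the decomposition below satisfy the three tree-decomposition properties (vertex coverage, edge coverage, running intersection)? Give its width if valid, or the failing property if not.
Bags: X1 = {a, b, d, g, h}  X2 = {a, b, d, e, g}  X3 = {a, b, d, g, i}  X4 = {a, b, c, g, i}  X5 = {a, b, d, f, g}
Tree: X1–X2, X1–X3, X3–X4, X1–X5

Every vertex of G appears in some bag (union = {a, b, c, d, e, f, g, h, i}); every edge is covered by a bag; and for each vertex v the set of bags containing v is connected in the bag tree. The decomposition is therefore valid. The largest bag has 5 vertices, so the width is 4.

Yes; width 4.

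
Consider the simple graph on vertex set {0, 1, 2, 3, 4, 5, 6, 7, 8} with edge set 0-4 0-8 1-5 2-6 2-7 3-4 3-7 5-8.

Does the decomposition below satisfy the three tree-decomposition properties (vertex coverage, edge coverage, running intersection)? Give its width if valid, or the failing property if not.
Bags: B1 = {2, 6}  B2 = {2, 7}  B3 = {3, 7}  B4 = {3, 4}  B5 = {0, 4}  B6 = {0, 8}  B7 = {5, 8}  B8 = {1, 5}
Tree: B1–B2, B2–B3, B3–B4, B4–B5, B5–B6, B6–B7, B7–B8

Yes; width 1.

Every vertex of G appears in some bag (union = {0, 1, 2, 3, 4, 5, 6, 7, 8}); every edge is covered by a bag; and for each vertex v the set of bags containing v is connected in the bag tree. The decomposition is therefore valid. The largest bag has 2 vertices, so the width is 1.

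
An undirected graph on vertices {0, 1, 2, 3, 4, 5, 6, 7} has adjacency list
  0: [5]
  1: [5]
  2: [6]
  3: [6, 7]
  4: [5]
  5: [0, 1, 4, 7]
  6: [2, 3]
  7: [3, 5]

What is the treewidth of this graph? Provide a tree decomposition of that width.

Treewidth 1.
One optimal decomposition is:
Bags: B1 = {3, 7}  B2 = {3, 6}  B3 = {5, 7}  B4 = {0, 5}  B5 = {1, 5}  B6 = {4, 5}  B7 = {2, 6}
Tree: B1–B2, B1–B3, B3–B4, B4–B5, B5–B6, B2–B7

Every bag has size at most 2, so the width is 2 − 1 = 1 and tw(G) ≤ 1. Any graph with an edge has treewidth ≥ 1, and G has the edge 3–7. Hence tw(G) = 1 exactly.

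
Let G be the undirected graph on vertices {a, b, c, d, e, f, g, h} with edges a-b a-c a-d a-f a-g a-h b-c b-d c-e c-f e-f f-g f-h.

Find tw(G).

2

A width-2 tree decomposition is:
Bags: B1 = {a, c, f}  B2 = {a, b, c}  B3 = {a, f, g}  B4 = {a, b, d}  B5 = {c, e, f}  B6 = {a, f, h}
Tree: B1–B2, B1–B3, B2–B4, B1–B5, B1–B6
The largest bag has 3 vertices, giving width 2; this decomposition certifies tw(G) ≤ 2. For the lower bound, the 3 vertices {c, e, f} are pairwise adjacent, and any tree decomposition puts a clique entirely inside one bag — forcing width ≥ 2. Therefore the treewidth is 2.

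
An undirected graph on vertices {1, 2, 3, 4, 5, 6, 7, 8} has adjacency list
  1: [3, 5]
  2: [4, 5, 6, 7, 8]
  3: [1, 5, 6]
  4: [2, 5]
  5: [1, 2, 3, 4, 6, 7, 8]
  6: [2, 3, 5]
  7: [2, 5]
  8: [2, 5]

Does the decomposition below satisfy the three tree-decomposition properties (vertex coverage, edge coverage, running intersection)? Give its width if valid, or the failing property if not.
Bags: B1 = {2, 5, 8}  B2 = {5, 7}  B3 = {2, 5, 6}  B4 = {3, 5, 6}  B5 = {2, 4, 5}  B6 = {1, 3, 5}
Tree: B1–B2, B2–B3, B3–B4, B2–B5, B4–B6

No — edge (2,7) lies in no bag.

A tree decomposition must satisfy three properties: every vertex lies in some bag; for every edge, both endpoints lie together in some bag; and for every vertex, the bags containing it form a connected subtree. Here edge (2,7) lies in no bag, so the decomposition is invalid.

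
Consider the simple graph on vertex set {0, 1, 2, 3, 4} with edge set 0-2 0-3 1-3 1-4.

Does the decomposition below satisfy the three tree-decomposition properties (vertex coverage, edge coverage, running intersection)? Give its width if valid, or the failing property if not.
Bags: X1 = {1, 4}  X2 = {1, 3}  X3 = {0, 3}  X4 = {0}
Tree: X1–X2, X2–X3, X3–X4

A tree decomposition must satisfy three properties: every vertex lies in some bag; for every edge, both endpoints lie together in some bag; and for every vertex, the bags containing it form a connected subtree. Here vertex 2 appears in no bag, so the decomposition is invalid.

No — vertex 2 appears in no bag.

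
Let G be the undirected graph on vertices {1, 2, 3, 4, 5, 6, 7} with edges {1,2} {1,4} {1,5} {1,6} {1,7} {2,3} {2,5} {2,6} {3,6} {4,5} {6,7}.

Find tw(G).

A width-2 tree decomposition is:
Bags: B1 = {1, 2, 5}  B2 = {1, 4, 5}  B3 = {1, 2, 6}  B4 = {1, 6, 7}  B5 = {2, 3, 6}
Tree: B1–B2, B1–B3, B3–B4, B3–B5
Each bag holds 3 vertices, so the decomposition has width 2, which upper-bounds the treewidth. For the lower bound, the 3 vertices {1, 2, 5} are pairwise adjacent, and any tree decomposition puts a clique entirely inside one bag — forcing width ≥ 2. Therefore the treewidth is 2.

2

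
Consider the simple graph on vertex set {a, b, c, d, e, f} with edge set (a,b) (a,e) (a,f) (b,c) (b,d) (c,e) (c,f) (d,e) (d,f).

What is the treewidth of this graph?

A width-3 tree decomposition is:
Bags: B1 = {a, c, d, e}  B2 = {a, b, c, d}  B3 = {a, c, d, f}
Tree: B1–B2, B2–B3
Every bag has size at most 4, so the width is 4 − 1 = 3 and tw(G) ≤ 3. For the lower bound: the 4 vertex sets {a,e}, {b,d}, {c}, {f} are disjoint, each induces a connected subgraph, and every pair is joined by at least one edge of G. Contracting each set to a single vertex therefore yields K_{4} as a minor, and since treewidth is minor-monotone, tw(G) ≥ tw(K_{4}) = 3. The upper and lower bounds meet at 3, so that is the treewidth.

3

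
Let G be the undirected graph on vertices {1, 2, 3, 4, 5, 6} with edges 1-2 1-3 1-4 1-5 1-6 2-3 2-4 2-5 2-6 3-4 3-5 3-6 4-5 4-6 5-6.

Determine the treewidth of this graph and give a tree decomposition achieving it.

With just one bag of size 6, the width is 6 − 1 = 5, so tw(G) ≤ 5. On the other hand G contains the 6-clique {1, 2, 3, 4, 5, 6}. A clique must lie in a single bag of any decomposition, so no decomposition can have width below 5. The upper and lower bounds meet at 5, so that is the treewidth.

Treewidth 5.
Bags: B1 = {1, 2, 3, 4, 5, 6}
Tree: (single bag)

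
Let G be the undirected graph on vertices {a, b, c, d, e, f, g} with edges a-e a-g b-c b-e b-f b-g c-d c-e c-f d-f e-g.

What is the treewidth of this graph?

2

A width-2 tree decomposition is:
Bags: B1 = {b, c, e}  B2 = {b, e, g}  B3 = {a, e, g}  B4 = {b, c, f}  B5 = {c, d, f}
Tree: B1–B2, B2–B3, B1–B4, B4–B5
The largest bag has 3 vertices, giving width 2; this decomposition certifies tw(G) ≤ 2. For the lower bound, the 3 vertices {a, e, g} are pairwise adjacent, and any tree decomposition puts a clique entirely inside one bag — forcing width ≥ 2. Combining the bounds, tw(G) = 2.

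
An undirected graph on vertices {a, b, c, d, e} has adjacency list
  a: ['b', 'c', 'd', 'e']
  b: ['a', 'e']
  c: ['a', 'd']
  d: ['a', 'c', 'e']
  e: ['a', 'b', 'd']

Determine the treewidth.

2

A width-2 tree decomposition is:
Bags: B1 = {a, d, e}  B2 = {a, b, e}  B3 = {a, c, d}
Tree: B1–B2, B1–B3
Every bag has size at most 3, so the width is 3 − 1 = 2 and tw(G) ≤ 2. On the other hand G contains the 3-clique {a, d, e}. A clique must lie in a single bag of any decomposition, so no decomposition can have width below 2. Hence tw(G) = 2 exactly.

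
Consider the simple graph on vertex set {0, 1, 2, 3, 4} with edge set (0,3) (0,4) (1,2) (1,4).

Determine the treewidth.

A width-1 tree decomposition is:
Bags: B1 = {0, 4}  B2 = {1, 4}  B3 = {1, 2}  B4 = {0, 3}
Tree: B1–B2, B2–B3, B1–B4
The largest bag has 2 vertices, giving width 1; this decomposition certifies tw(G) ≤ 1. G has an edge, so its treewidth is at least 1. Hence tw(G) = 1 exactly.

1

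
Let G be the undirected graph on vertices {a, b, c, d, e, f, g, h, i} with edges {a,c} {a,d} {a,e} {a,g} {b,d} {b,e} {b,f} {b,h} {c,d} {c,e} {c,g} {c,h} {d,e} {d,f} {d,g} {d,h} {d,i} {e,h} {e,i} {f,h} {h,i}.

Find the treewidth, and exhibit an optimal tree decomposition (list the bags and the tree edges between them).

Every bag has size at most 4, so the width is 4 − 1 = 3 and tw(G) ≤ 3. For the lower bound, the 4 vertices {a, c, d, g} are pairwise adjacent, and any tree decomposition puts a clique entirely inside one bag — forcing width ≥ 3. Combining the bounds, tw(G) = 3.

Treewidth 3.
Bags: B1 = {d, e, h, i}  B2 = {c, d, e, h}  B3 = {a, c, d, e}  B4 = {a, c, d, g}  B5 = {b, d, e, h}  B6 = {b, d, f, h}
Tree: B1–B2, B2–B3, B3–B4, B2–B5, B5–B6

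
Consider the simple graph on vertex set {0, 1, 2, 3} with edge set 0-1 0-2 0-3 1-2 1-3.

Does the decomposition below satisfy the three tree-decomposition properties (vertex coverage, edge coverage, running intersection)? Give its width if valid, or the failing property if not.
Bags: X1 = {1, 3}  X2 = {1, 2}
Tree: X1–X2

No — vertex 0 appears in no bag.

A tree decomposition must satisfy three properties: every vertex lies in some bag; for every edge, both endpoints lie together in some bag; and for every vertex, the bags containing it form a connected subtree. Here vertex 0 appears in no bag, so the decomposition is invalid.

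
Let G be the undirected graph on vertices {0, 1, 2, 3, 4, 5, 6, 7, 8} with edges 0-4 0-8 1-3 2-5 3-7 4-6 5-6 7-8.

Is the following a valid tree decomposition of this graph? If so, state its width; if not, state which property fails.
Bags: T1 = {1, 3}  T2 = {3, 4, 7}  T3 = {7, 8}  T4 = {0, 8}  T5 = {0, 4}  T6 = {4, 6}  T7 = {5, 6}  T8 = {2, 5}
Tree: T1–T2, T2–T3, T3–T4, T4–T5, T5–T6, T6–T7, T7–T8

No — bags containing vertex 4 are not connected in the tree.

A tree decomposition must satisfy three properties: every vertex lies in some bag; for every edge, both endpoints lie together in some bag; and for every vertex, the bags containing it form a connected subtree. Here bags containing vertex 4 are not connected in the tree, so the decomposition is invalid.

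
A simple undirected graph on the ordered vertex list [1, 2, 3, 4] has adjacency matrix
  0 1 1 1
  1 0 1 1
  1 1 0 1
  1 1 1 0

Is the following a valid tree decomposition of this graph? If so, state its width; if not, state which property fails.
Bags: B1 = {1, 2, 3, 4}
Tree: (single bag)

Yes; width 3.

Checking the three conditions: (i) the bags cover all of {1, 2, 3, 4}; (ii) for each edge, some bag contains both endpoints; (iii) the bags containing any fixed vertex form a subtree. All hold, so the decomposition is valid with width 4 − 1 = 3.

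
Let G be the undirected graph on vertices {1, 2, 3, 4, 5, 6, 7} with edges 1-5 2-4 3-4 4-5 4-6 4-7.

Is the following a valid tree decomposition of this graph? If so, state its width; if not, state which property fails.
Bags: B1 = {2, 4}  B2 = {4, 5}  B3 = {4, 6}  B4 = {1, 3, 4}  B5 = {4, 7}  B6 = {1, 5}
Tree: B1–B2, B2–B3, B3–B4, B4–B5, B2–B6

No — bags containing vertex 1 are not connected in the tree.

A tree decomposition must satisfy three properties: every vertex lies in some bag; for every edge, both endpoints lie together in some bag; and for every vertex, the bags containing it form a connected subtree. Here bags containing vertex 1 are not connected in the tree, so the decomposition is invalid.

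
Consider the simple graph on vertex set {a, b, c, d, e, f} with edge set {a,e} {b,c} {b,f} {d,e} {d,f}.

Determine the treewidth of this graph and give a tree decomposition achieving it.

Treewidth 1.
Bags: B1 = {a, e}  B2 = {d, e}  B3 = {d, f}  B4 = {b, f}  B5 = {b, c}
Tree: B1–B2, B2–B3, B3–B4, B4–B5

The largest bag has 2 vertices, giving width 1; this decomposition certifies tw(G) ≤ 1. G has an edge, so its treewidth is at least 1. Therefore the treewidth is 1.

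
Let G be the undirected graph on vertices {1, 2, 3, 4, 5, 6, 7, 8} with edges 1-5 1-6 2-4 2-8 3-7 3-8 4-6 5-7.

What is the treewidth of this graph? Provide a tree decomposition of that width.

Treewidth 2.
One such decomposition:
Bags: B1 = {3, 5, 7}  B2 = {3, 5, 8}  B3 = {2, 5, 8}  B4 = {2, 4, 5}  B5 = {4, 5, 6}  B6 = {1, 5, 6}
Tree: B1–B2, B2–B3, B3–B4, B4–B5, B5–B6

Every bag has size at most 3, so the width is 3 − 1 = 2 and tw(G) ≤ 2. For the lower bound, G contains the cycle 5–7–3–8–2–4–6–1–5, so G is not a forest; only forests have treewidth ≤ 1, hence tw(G) ≥ 2. The upper and lower bounds meet at 2, so that is the treewidth.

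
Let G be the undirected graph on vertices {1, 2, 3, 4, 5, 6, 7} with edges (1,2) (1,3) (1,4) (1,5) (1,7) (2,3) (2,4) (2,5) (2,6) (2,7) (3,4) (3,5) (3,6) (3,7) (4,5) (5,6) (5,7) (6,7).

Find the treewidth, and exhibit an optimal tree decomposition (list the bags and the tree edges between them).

Treewidth 4.
One optimal decomposition is:
Bags: B1 = {1, 2, 3, 5, 7}  B2 = {2, 3, 5, 6, 7}  B3 = {1, 2, 3, 4, 5}
Tree: B1–B2, B1–B3

Each bag holds 5 vertices, so the decomposition has width 4, which upper-bounds the treewidth. On the other hand G contains the 5-clique {1, 2, 3, 4, 5}. A clique must lie in a single bag of any decomposition, so no decomposition can have width below 4. Therefore the treewidth is 4.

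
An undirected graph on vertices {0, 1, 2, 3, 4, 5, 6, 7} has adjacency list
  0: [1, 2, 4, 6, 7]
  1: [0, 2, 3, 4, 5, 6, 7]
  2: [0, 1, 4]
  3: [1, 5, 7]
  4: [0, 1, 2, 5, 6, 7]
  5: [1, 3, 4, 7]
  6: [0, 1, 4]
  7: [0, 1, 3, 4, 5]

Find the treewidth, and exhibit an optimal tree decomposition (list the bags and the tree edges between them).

Treewidth 3.
One such decomposition:
Bags: B1 = {1, 4, 5, 7}  B2 = {0, 1, 4, 7}  B3 = {1, 3, 5, 7}  B4 = {0, 1, 4, 6}  B5 = {0, 1, 2, 4}
Tree: B1–B2, B1–B3, B2–B4, B2–B5

Every bag has size at most 4, so the width is 4 − 1 = 3 and tw(G) ≤ 3. For the lower bound, the 4 vertices {1, 3, 5, 7} are pairwise adjacent, and any tree decomposition puts a clique entirely inside one bag — forcing width ≥ 3. Combining the bounds, tw(G) = 3.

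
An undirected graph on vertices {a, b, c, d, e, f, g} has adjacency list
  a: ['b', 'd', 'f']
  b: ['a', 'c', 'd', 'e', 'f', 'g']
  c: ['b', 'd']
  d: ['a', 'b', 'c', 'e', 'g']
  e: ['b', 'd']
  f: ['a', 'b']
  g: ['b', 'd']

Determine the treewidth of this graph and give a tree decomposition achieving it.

Treewidth 2.
One optimal decomposition is:
Bags: B1 = {b, c, d}  B2 = {b, d, g}  B3 = {a, b, d}  B4 = {b, d, e}  B5 = {a, b, f}
Tree: B1–B2, B1–B3, B2–B4, B3–B5

Every bag has size at most 3, so the width is 3 − 1 = 2 and tw(G) ≤ 2. On the other hand G contains the 3-clique {b, d, g}. A clique must lie in a single bag of any decomposition, so no decomposition can have width below 2. Combining the bounds, tw(G) = 2.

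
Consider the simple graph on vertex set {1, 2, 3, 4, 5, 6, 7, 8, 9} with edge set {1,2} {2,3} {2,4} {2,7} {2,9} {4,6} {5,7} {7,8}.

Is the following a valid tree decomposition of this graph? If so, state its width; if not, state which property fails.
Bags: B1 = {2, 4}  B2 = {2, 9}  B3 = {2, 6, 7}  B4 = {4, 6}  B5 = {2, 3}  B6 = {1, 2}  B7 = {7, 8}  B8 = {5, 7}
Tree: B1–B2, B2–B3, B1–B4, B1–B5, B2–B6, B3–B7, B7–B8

A tree decomposition must satisfy three properties: every vertex lies in some bag; for every edge, both endpoints lie together in some bag; and for every vertex, the bags containing it form a connected subtree. Here bags containing vertex 6 are not connected in the tree, so the decomposition is invalid.

No — bags containing vertex 6 are not connected in the tree.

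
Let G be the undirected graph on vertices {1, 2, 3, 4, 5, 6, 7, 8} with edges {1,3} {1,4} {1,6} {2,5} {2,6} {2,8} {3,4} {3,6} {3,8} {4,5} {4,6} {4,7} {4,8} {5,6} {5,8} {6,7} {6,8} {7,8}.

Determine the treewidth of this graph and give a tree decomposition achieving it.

Each bag holds 4 vertices, so the decomposition has width 3, which upper-bounds the treewidth. Conversely, {2, 5, 6, 8} is a clique of size 4, and the vertices of any clique must share a bag in every tree decomposition; so some bag has ≥ 4 vertices and tw(G) ≥ 3. Combining the bounds, tw(G) = 3.

Treewidth 3.
Bags: B1 = {4, 6, 7, 8}  B2 = {4, 5, 6, 8}  B3 = {3, 4, 6, 8}  B4 = {2, 5, 6, 8}  B5 = {1, 3, 4, 6}
Tree: B1–B2, B2–B3, B2–B4, B3–B5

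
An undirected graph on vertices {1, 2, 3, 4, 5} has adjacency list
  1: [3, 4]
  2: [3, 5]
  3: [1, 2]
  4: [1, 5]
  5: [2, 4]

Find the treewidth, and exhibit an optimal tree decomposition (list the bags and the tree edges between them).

Treewidth 2.
One optimal decomposition is:
Bags: B1 = {2, 3, 5}  B2 = {3, 4, 5}  B3 = {1, 3, 4}
Tree: B1–B2, B2–B3

Every bag has size at most 3, so the width is 3 − 1 = 2 and tw(G) ≤ 2. Since 3–2–5–4–1–3 is a cycle in G, G is not acyclic. Forests are exactly the graphs of treewidth ≤ 1, so tw(G) ≥ 2. Combining the bounds, tw(G) = 2.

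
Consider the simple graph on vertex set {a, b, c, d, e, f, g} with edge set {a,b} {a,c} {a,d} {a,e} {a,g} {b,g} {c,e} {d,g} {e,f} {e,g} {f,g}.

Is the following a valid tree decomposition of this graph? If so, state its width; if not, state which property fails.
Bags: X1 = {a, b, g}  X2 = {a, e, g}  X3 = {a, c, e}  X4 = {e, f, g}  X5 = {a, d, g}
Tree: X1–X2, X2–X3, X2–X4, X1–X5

Vertex coverage: the bags together contain {a, b, c, d, e, f, g}, the full vertex set. Edge coverage: each edge of G has both endpoints in at least one bag. Running intersection: for every vertex, the bags containing it form a connected subtree. All three properties hold, so this is a valid tree decomposition of width max|bag| − 1 = 2, and hence tw(G) ≤ 2.

Yes; width 2.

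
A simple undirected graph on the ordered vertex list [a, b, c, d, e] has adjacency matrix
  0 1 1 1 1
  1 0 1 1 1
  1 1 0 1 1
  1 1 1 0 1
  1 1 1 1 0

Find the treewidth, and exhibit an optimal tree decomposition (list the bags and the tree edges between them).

Treewidth 4.
One such decomposition:
Bags: B1 = {a, b, c, d, e}
Tree: (single bag)

With just one bag of size 5, the width is 5 − 1 = 4, so tw(G) ≤ 4. On the other hand G contains the 5-clique {a, b, c, d, e}. A clique must lie in a single bag of any decomposition, so no decomposition can have width below 4. Combining the bounds, tw(G) = 4.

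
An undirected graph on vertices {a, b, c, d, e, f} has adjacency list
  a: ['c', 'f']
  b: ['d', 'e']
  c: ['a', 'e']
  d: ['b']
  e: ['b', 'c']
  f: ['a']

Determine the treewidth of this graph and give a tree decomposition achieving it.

Treewidth 1.
Bags: B1 = {a, f}  B2 = {a, c}  B3 = {c, e}  B4 = {b, e}  B5 = {b, d}
Tree: B1–B2, B2–B3, B3–B4, B4–B5

The largest bag has 2 vertices, giving width 1; this decomposition certifies tw(G) ≤ 1. Any graph with an edge has treewidth ≥ 1, and G has the edge f–a. Therefore the treewidth is 1.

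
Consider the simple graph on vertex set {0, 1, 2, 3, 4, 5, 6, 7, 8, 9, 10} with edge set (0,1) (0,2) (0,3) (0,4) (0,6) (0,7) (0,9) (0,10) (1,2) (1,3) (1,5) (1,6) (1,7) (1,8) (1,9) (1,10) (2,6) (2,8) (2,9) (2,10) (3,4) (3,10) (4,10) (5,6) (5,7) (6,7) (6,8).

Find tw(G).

3

A width-3 tree decomposition is:
Bags: B1 = {0, 1, 2, 9}  B2 = {0, 1, 2, 6}  B3 = {0, 1, 6, 7}  B4 = {1, 2, 6, 8}  B5 = {0, 1, 2, 10}  B6 = {1, 5, 6, 7}  B7 = {0, 1, 3, 10}  B8 = {0, 3, 4, 10}
Tree: B1–B2, B2–B3, B2–B4, B2–B5, B3–B6, B5–B7, B7–B8
Every bag has size at most 4, so the width is 4 − 1 = 3 and tw(G) ≤ 3. For the lower bound, the 4 vertices {0, 1, 2, 9} are pairwise adjacent, and any tree decomposition puts a clique entirely inside one bag — forcing width ≥ 3. Hence tw(G) = 3 exactly.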